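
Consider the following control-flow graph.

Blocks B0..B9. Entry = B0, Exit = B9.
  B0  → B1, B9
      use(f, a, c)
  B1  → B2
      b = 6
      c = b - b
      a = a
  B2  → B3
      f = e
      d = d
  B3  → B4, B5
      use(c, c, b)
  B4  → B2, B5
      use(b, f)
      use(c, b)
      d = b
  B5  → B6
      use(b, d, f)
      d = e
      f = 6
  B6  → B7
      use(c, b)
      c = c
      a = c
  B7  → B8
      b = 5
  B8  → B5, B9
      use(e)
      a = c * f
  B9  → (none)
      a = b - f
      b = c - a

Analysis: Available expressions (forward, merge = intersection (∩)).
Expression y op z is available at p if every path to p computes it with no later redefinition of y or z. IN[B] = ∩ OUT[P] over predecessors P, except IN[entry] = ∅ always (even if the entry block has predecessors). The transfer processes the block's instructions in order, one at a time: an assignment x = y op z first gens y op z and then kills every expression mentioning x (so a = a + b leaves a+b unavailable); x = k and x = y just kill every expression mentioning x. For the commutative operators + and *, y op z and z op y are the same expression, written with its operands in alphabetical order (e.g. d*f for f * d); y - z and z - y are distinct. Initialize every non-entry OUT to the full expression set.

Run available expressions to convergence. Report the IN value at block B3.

Per-block solution:
  B0:   IN={}   OUT={}
  B1:   IN={}   OUT={b-b}
  B2:   IN={b-b}   OUT={b-b}
  B3:   IN={b-b}   OUT={b-b}
  B4:   IN={b-b}   OUT={b-b}
  B5:   IN={}   OUT={}
  B6:   IN={}   OUT={}
  B7:   IN={}   OUT={}
  B8:   IN={}   OUT={c*f}
  B9:   IN={}   OUT={c-a}

Merge at B3: IN[B3] = OUT[B2] = {b-b}

Answer: {b-b}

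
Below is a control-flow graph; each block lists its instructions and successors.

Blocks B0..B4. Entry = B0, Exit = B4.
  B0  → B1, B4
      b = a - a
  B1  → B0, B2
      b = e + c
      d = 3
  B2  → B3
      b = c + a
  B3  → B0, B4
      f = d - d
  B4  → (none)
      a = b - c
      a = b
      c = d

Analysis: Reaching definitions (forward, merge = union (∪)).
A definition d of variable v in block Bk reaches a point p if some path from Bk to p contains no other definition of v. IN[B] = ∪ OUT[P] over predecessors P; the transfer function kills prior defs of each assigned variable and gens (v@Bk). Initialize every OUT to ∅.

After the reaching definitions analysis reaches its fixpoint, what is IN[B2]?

Answer: {b@B1, d@B1, f@B3}

Derivation:
Per-block solution:
  B0:   IN={b@B1, b@B2, d@B1, f@B3}   OUT={b@B0, d@B1, f@B3}
  B1:   IN={b@B0, d@B1, f@B3}   OUT={b@B1, d@B1, f@B3}
  B2:   IN={b@B1, d@B1, f@B3}   OUT={b@B2, d@B1, f@B3}
  B3:   IN={b@B2, d@B1, f@B3}   OUT={b@B2, d@B1, f@B3}
  B4:   IN={b@B0, b@B2, d@B1, f@B3}   OUT={a@B4, b@B0, b@B2, c@B4, d@B1, f@B3}

Merge at B2: IN[B2] = OUT[B1] = {b@B1, d@B1, f@B3}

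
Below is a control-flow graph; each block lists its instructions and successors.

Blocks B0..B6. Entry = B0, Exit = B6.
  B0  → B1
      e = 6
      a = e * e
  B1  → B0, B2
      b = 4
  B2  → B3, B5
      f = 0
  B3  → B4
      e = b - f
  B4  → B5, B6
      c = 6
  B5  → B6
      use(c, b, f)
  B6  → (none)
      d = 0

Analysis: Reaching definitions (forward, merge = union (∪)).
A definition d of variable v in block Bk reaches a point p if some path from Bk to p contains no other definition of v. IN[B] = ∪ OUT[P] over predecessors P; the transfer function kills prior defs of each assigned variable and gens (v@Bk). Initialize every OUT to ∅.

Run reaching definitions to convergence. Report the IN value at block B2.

Converged values:
  B0: | IN={a@B0, b@B1, e@B0} | OUT={a@B0, b@B1, e@B0}
  B1: | IN={a@B0, b@B1, e@B0} | OUT={a@B0, b@B1, e@B0}
  B2: | IN={a@B0, b@B1, e@B0} | OUT={a@B0, b@B1, e@B0, f@B2}
  B3: | IN={a@B0, b@B1, e@B0, f@B2} | OUT={a@B0, b@B1, e@B3, f@B2}
  B4: | IN={a@B0, b@B1, e@B3, f@B2} | OUT={a@B0, b@B1, c@B4, e@B3, f@B2}
  B5: | IN={a@B0, b@B1, c@B4, e@B0, e@B3, f@B2} | OUT={a@B0, b@B1, c@B4, e@B0, e@B3, f@B2}
  B6: | IN={a@B0, b@B1, c@B4, e@B0, e@B3, f@B2} | OUT={a@B0, b@B1, c@B4, d@B6, e@B0, e@B3, f@B2}

Merge at B2: IN[B2] = OUT[B1] = {a@B0, b@B1, e@B0}

Answer: {a@B0, b@B1, e@B0}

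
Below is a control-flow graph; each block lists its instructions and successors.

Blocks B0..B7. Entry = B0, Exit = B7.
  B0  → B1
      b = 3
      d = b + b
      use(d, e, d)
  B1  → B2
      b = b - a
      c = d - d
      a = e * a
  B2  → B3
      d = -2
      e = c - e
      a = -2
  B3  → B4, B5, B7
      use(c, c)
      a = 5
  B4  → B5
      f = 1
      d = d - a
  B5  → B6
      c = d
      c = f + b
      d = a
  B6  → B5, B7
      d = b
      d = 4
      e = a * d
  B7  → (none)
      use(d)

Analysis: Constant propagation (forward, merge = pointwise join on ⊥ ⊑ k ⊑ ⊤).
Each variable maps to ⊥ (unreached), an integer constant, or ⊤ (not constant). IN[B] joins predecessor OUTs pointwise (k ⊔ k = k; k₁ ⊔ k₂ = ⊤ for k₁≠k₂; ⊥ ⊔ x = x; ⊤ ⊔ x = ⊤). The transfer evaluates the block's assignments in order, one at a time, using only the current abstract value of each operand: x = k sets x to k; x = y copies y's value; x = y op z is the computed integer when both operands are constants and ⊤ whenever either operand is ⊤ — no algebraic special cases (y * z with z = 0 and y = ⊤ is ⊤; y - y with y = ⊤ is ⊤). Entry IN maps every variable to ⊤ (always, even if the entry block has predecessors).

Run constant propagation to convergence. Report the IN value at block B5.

Answer: {a: 5, b: ⊤, c: ⊤, d: ⊤, e: ⊤, f: ⊤}

Trace:
Per-block solution:
  B0:  IN=(all ⊤)  OUT={b:3, d:6; rest ⊤}
  B1:  IN={b:3, d:6; rest ⊤}  OUT={c:0, d:6; rest ⊤}
  B2:  IN={c:0, d:6; rest ⊤}  OUT={a:-2, c:0, d:-2; rest ⊤}
  B3:  IN={a:-2, c:0, d:-2; rest ⊤}  OUT={a:5, c:0, d:-2; rest ⊤}
  B4:  IN={a:5, c:0, d:-2; rest ⊤}  OUT={a:5, c:0, d:-7, f:1; rest ⊤}
  B5:  IN={a:5; rest ⊤}  OUT={a:5, d:5; rest ⊤}
  B6:  IN={a:5, d:5; rest ⊤}  OUT={a:5, d:4, e:20; rest ⊤}
  B7:  IN={a:5; rest ⊤}  OUT={a:5; rest ⊤}

Merge at B5: IN[B5] = OUT[B3] ⊔ OUT[B4] ⊔ OUT[B6] = {a: 5, b: ⊤, c: ⊤, d: ⊤, e: ⊤, f: ⊤}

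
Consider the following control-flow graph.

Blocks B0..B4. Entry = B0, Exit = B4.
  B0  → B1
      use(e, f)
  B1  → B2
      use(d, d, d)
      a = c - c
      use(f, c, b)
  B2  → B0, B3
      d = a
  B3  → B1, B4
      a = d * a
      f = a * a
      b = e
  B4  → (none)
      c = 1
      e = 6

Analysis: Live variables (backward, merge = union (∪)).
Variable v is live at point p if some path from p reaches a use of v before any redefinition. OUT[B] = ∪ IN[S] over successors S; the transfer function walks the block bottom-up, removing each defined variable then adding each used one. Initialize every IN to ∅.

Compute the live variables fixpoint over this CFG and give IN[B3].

Converged values:
  B0:  IN={b, c, d, e, f}  OUT={b, c, d, e, f}
  B1:  IN={b, c, d, e, f}  OUT={a, b, c, e, f}
  B2:  IN={a, b, c, e, f}  OUT={a, b, c, d, e, f}
  B3:  IN={a, c, d, e}  OUT={b, c, d, e, f}
  B4:  IN={}  OUT={}

Merge at B3: OUT[B3] = IN[B1] ⊔ IN[B4] = {b, c, d, e, f}
Applying B3's transfer function to that OUT value gives IN[B3] (row B3 above).

Answer: {a, c, d, e}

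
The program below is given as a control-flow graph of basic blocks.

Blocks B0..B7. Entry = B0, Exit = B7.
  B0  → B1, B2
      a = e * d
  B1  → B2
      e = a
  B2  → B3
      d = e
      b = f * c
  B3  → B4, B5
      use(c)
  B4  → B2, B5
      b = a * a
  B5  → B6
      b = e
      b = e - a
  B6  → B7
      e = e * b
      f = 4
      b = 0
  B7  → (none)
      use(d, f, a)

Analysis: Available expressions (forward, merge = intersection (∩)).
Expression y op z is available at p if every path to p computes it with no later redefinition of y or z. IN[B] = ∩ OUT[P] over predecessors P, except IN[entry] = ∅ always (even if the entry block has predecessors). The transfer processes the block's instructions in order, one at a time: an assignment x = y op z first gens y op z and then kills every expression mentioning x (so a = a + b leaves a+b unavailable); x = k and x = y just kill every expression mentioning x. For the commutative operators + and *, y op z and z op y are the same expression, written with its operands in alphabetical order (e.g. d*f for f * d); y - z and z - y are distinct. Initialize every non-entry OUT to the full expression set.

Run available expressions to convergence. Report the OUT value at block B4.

Converged values:
  B0: | IN={} | OUT={d*e}
  B1: | IN={d*e} | OUT={}
  B2: | IN={} | OUT={c*f}
  B3: | IN={c*f} | OUT={c*f}
  B4: | IN={c*f} | OUT={a*a, c*f}
  B5: | IN={c*f} | OUT={c*f, e-a}
  B6: | IN={c*f, e-a} | OUT={}
  B7: | IN={} | OUT={}

Merge at B4: IN[B4] = OUT[B3] = {c*f}
Applying B4's transfer function to that IN value gives OUT[B4] (row B4 above).

Answer: {a*a, c*f}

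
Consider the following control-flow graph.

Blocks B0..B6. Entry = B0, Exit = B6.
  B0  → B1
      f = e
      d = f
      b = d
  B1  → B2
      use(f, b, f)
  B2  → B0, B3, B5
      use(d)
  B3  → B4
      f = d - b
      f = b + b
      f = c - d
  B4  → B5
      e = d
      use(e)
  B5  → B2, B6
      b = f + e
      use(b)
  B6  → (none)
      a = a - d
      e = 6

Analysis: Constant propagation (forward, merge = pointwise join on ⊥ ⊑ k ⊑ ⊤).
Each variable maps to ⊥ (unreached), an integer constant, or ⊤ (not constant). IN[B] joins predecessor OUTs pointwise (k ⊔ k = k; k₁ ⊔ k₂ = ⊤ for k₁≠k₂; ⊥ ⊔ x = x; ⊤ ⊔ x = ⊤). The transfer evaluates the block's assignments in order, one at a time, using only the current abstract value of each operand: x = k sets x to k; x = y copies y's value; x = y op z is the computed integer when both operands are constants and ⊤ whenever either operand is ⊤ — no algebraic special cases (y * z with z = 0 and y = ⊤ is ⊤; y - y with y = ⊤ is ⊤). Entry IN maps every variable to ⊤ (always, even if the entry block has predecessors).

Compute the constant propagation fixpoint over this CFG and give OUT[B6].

Answer: {a: ⊤, b: ⊤, c: ⊤, d: ⊤, e: 6, f: ⊤}

Derivation:
Per-block solution:
  B0:  IN=(all ⊤)  OUT=(all ⊤)
  B1:  IN=(all ⊤)  OUT=(all ⊤)
  B2:  IN=(all ⊤)  OUT=(all ⊤)
  B3:  IN=(all ⊤)  OUT=(all ⊤)
  B4:  IN=(all ⊤)  OUT=(all ⊤)
  B5:  IN=(all ⊤)  OUT=(all ⊤)
  B6:  IN=(all ⊤)  OUT={e:6; rest ⊤}

Merge at B6: IN[B6] = OUT[B5] = {a: ⊤, b: ⊤, c: ⊤, d: ⊤, e: ⊤, f: ⊤}
Applying B6's transfer function to that IN value gives OUT[B6] (row B6 above).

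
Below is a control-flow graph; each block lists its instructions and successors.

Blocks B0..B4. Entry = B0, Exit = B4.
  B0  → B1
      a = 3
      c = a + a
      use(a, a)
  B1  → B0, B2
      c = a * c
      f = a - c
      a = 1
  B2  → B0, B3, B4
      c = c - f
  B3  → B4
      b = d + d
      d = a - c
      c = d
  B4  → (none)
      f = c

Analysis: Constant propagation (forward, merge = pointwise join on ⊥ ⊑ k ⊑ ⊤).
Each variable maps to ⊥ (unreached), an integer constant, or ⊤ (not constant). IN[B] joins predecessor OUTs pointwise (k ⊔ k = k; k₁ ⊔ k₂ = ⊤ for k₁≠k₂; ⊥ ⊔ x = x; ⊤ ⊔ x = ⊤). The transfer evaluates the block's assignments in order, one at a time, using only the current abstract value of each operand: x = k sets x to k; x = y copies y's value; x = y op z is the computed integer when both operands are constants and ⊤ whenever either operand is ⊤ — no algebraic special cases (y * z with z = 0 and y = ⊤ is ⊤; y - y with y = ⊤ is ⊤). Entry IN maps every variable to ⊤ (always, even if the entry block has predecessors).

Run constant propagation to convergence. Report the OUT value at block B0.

Answer: {a: 3, b: ⊤, c: 6, d: ⊤, e: ⊤, f: ⊤}

Derivation:
Per-block solution:
  B0:   IN=(all ⊤)   OUT={a:3, c:6; rest ⊤}
  B1:   IN={a:3, c:6; rest ⊤}   OUT={a:1, c:18, f:-15; rest ⊤}
  B2:   IN={a:1, c:18, f:-15; rest ⊤}   OUT={a:1, c:33, f:-15; rest ⊤}
  B3:   IN={a:1, c:33, f:-15; rest ⊤}   OUT={a:1, c:-32, d:-32, f:-15; rest ⊤}
  B4:   IN={a:1, f:-15; rest ⊤}   OUT={a:1; rest ⊤}

Merge at B0 (entry node, so the boundary value (all ⊤) is joined with the incoming edge(s)): IN[B0] = (all ⊤) ⊔ OUT[B1] ⊔ OUT[B2] = {a: ⊤, b: ⊤, c: ⊤, d: ⊤, e: ⊤, f: ⊤}
Applying B0's transfer function to that IN value gives OUT[B0] (row B0 above).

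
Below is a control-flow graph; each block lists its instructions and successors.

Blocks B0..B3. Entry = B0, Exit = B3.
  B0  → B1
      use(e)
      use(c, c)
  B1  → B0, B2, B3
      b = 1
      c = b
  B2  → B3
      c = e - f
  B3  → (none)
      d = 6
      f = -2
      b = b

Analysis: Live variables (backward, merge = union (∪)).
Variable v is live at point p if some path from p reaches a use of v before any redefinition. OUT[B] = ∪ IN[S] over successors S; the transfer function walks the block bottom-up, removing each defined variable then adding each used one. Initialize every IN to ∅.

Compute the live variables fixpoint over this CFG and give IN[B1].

Per-block solution:
  B0:  IN={c, e, f}  OUT={e, f}
  B1:  IN={e, f}  OUT={b, c, e, f}
  B2:  IN={b, e, f}  OUT={b}
  B3:  IN={b}  OUT={}

Merge at B1: OUT[B1] = IN[B0] ⊔ IN[B2] ⊔ IN[B3] = {b, c, e, f}
Applying B1's transfer function to that OUT value gives IN[B1] (row B1 above).

Answer: {e, f}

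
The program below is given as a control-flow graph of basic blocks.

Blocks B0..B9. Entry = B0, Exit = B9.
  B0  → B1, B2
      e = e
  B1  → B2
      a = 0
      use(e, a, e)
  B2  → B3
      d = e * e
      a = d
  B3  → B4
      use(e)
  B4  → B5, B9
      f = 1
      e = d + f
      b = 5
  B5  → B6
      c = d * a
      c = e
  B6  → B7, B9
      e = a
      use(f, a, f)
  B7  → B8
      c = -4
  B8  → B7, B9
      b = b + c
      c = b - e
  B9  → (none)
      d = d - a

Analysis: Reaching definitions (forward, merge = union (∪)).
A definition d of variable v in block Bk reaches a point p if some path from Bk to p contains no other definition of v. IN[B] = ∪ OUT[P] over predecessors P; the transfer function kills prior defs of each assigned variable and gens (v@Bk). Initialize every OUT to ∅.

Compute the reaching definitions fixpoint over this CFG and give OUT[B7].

Fixpoint table:
  B0: | IN={} | OUT={e@B0}
  B1: | IN={e@B0} | OUT={a@B1, e@B0}
  B2: | IN={a@B1, e@B0} | OUT={a@B2, d@B2, e@B0}
  B3: | IN={a@B2, d@B2, e@B0} | OUT={a@B2, d@B2, e@B0}
  B4: | IN={a@B2, d@B2, e@B0} | OUT={a@B2, b@B4, d@B2, e@B4, f@B4}
  B5: | IN={a@B2, b@B4, d@B2, e@B4, f@B4} | OUT={a@B2, b@B4, c@B5, d@B2, e@B4, f@B4}
  B6: | IN={a@B2, b@B4, c@B5, d@B2, e@B4, f@B4} | OUT={a@B2, b@B4, c@B5, d@B2, e@B6, f@B4}
  B7: | IN={a@B2, b@B4, b@B8, c@B5, c@B8, d@B2, e@B6, f@B4} | OUT={a@B2, b@B4, b@B8, c@B7, d@B2, e@B6, f@B4}
  B8: | IN={a@B2, b@B4, b@B8, c@B7, d@B2, e@B6, f@B4} | OUT={a@B2, b@B8, c@B8, d@B2, e@B6, f@B4}
  B9: | IN={a@B2, b@B4, b@B8, c@B5, c@B8, d@B2, e@B4, e@B6, f@B4} | OUT={a@B2, b@B4, b@B8, c@B5, c@B8, d@B9, e@B4, e@B6, f@B4}

Merge at B7: IN[B7] = OUT[B6] ⊔ OUT[B8] = {a@B2, b@B4, b@B8, c@B5, c@B8, d@B2, e@B6, f@B4}
Applying B7's transfer function to that IN value gives OUT[B7] (row B7 above).

Answer: {a@B2, b@B4, b@B8, c@B7, d@B2, e@B6, f@B4}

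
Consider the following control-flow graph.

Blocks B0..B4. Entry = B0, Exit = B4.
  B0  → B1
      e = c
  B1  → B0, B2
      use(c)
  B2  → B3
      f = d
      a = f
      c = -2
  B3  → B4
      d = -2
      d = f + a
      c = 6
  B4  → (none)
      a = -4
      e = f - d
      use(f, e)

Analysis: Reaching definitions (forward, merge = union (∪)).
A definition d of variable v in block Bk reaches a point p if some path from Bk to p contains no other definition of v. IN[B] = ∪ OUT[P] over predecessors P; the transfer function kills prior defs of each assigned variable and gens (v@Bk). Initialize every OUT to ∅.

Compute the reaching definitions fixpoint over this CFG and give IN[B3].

Answer: {a@B2, c@B2, e@B0, f@B2}

Trace:
Per-block solution:
  B0:   IN={e@B0}   OUT={e@B0}
  B1:   IN={e@B0}   OUT={e@B0}
  B2:   IN={e@B0}   OUT={a@B2, c@B2, e@B0, f@B2}
  B3:   IN={a@B2, c@B2, e@B0, f@B2}   OUT={a@B2, c@B3, d@B3, e@B0, f@B2}
  B4:   IN={a@B2, c@B3, d@B3, e@B0, f@B2}   OUT={a@B4, c@B3, d@B3, e@B4, f@B2}

Merge at B3: IN[B3] = OUT[B2] = {a@B2, c@B2, e@B0, f@B2}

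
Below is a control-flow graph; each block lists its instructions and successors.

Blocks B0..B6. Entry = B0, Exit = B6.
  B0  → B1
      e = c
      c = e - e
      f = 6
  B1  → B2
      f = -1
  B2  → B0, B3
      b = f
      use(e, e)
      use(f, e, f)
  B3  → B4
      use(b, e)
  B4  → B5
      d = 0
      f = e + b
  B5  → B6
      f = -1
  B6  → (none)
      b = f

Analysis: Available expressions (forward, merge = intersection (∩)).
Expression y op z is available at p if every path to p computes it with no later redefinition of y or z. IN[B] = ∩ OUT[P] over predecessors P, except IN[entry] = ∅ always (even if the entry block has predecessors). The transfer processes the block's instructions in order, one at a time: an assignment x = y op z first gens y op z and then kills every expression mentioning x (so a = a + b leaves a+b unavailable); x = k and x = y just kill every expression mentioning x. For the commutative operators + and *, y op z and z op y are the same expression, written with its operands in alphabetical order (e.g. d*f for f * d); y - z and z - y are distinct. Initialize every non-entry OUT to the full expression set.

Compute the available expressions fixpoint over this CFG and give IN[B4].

Answer: {e-e}

Trace:
Fixpoint table:
  B0:   IN={}   OUT={e-e}
  B1:   IN={e-e}   OUT={e-e}
  B2:   IN={e-e}   OUT={e-e}
  B3:   IN={e-e}   OUT={e-e}
  B4:   IN={e-e}   OUT={b+e, e-e}
  B5:   IN={b+e, e-e}   OUT={b+e, e-e}
  B6:   IN={b+e, e-e}   OUT={e-e}

Merge at B4: IN[B4] = OUT[B3] = {e-e}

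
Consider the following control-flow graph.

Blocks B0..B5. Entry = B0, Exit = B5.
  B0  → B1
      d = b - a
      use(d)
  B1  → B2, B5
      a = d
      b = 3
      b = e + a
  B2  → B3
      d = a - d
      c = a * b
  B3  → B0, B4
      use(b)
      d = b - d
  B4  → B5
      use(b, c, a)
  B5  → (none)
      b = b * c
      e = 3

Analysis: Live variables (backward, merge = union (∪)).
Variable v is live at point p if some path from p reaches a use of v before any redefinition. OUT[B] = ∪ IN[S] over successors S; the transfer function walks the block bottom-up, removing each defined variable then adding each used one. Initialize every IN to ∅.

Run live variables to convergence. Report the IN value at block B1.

Answer: {c, d, e}

Working:
Per-block solution:
  B0:   IN={a, b, c, e}   OUT={c, d, e}
  B1:   IN={c, d, e}   OUT={a, b, c, d, e}
  B2:   IN={a, b, d, e}   OUT={a, b, c, d, e}
  B3:   IN={a, b, c, d, e}   OUT={a, b, c, e}
  B4:   IN={a, b, c}   OUT={b, c}
  B5:   IN={b, c}   OUT={}

Merge at B1: OUT[B1] = IN[B2] ⊔ IN[B5] = {a, b, c, d, e}
Applying B1's transfer function to that OUT value gives IN[B1] (row B1 above).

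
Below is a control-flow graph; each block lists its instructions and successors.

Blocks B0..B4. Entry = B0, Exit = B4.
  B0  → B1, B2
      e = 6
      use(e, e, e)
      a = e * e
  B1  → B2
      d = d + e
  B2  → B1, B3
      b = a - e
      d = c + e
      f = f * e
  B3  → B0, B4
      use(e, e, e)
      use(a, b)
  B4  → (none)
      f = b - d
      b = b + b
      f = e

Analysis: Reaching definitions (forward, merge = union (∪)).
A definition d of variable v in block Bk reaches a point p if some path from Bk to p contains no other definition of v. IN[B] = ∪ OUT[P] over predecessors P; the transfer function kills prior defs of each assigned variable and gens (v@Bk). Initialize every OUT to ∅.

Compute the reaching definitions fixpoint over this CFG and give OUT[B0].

Answer: {a@B0, b@B2, d@B2, e@B0, f@B2}

Working:
Per-block solution:
  B0:   IN={a@B0, b@B2, d@B2, e@B0, f@B2}   OUT={a@B0, b@B2, d@B2, e@B0, f@B2}
  B1:   IN={a@B0, b@B2, d@B2, e@B0, f@B2}   OUT={a@B0, b@B2, d@B1, e@B0, f@B2}
  B2:   IN={a@B0, b@B2, d@B1, d@B2, e@B0, f@B2}   OUT={a@B0, b@B2, d@B2, e@B0, f@B2}
  B3:   IN={a@B0, b@B2, d@B2, e@B0, f@B2}   OUT={a@B0, b@B2, d@B2, e@B0, f@B2}
  B4:   IN={a@B0, b@B2, d@B2, e@B0, f@B2}   OUT={a@B0, b@B4, d@B2, e@B0, f@B4}

Merge at B0 (entry node, so the boundary value {} is joined with the incoming edge(s)): IN[B0] = {} ⊔ OUT[B3] = {a@B0, b@B2, d@B2, e@B0, f@B2}
Applying B0's transfer function to that IN value gives OUT[B0] (row B0 above).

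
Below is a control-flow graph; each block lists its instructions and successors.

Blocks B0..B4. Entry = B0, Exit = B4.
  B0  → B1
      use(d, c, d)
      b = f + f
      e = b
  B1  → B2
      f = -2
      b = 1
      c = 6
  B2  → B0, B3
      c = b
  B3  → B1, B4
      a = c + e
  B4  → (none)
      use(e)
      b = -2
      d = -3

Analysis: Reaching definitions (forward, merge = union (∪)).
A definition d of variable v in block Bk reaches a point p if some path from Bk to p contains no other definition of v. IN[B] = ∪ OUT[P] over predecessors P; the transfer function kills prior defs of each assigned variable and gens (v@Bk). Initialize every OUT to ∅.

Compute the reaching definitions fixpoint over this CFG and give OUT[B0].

Answer: {a@B3, b@B0, c@B2, e@B0, f@B1}

Working:
Fixpoint table:
  B0: | IN={a@B3, b@B1, c@B2, e@B0, f@B1} | OUT={a@B3, b@B0, c@B2, e@B0, f@B1}
  B1: | IN={a@B3, b@B0, b@B1, c@B2, e@B0, f@B1} | OUT={a@B3, b@B1, c@B1, e@B0, f@B1}
  B2: | IN={a@B3, b@B1, c@B1, e@B0, f@B1} | OUT={a@B3, b@B1, c@B2, e@B0, f@B1}
  B3: | IN={a@B3, b@B1, c@B2, e@B0, f@B1} | OUT={a@B3, b@B1, c@B2, e@B0, f@B1}
  B4: | IN={a@B3, b@B1, c@B2, e@B0, f@B1} | OUT={a@B3, b@B4, c@B2, d@B4, e@B0, f@B1}

Merge at B0 (entry node, so the boundary value {} is joined with the incoming edge(s)): IN[B0] = {} ⊔ OUT[B2] = {a@B3, b@B1, c@B2, e@B0, f@B1}
Applying B0's transfer function to that IN value gives OUT[B0] (row B0 above).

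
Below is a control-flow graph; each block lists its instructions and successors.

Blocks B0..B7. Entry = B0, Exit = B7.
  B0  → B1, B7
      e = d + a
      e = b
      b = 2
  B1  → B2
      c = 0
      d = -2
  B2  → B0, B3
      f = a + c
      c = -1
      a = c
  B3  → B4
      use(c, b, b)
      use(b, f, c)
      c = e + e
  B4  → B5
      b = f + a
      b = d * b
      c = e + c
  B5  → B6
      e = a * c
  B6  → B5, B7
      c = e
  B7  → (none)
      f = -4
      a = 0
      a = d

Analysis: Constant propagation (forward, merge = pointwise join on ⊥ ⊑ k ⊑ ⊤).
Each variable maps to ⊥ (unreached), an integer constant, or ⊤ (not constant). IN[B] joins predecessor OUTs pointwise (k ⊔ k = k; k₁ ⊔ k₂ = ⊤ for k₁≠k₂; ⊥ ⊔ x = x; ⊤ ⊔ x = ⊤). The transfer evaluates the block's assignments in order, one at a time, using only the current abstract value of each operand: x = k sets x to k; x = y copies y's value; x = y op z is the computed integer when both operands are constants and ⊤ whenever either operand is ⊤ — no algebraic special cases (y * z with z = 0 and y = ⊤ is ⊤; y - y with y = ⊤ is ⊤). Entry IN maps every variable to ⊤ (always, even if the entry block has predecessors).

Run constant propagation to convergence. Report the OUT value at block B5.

Per-block solution:
  B0:   IN=(all ⊤)   OUT={b:2; rest ⊤}
  B1:   IN={b:2; rest ⊤}   OUT={b:2, c:0, d:-2; rest ⊤}
  B2:   IN={b:2, c:0, d:-2; rest ⊤}   OUT={a:-1, b:2, c:-1, d:-2; rest ⊤}
  B3:   IN={a:-1, b:2, c:-1, d:-2; rest ⊤}   OUT={a:-1, b:2, d:-2; rest ⊤}
  B4:   IN={a:-1, b:2, d:-2; rest ⊤}   OUT={a:-1, d:-2; rest ⊤}
  B5:   IN={a:-1, d:-2; rest ⊤}   OUT={a:-1, d:-2; rest ⊤}
  B6:   IN={a:-1, d:-2; rest ⊤}   OUT={a:-1, d:-2; rest ⊤}
  B7:   IN=(all ⊤)   OUT={f:-4; rest ⊤}

Merge at B5: IN[B5] = OUT[B4] ⊔ OUT[B6] = {a: -1, b: ⊤, c: ⊤, d: -2, e: ⊤, f: ⊤}
Applying B5's transfer function to that IN value gives OUT[B5] (row B5 above).

Answer: {a: -1, b: ⊤, c: ⊤, d: -2, e: ⊤, f: ⊤}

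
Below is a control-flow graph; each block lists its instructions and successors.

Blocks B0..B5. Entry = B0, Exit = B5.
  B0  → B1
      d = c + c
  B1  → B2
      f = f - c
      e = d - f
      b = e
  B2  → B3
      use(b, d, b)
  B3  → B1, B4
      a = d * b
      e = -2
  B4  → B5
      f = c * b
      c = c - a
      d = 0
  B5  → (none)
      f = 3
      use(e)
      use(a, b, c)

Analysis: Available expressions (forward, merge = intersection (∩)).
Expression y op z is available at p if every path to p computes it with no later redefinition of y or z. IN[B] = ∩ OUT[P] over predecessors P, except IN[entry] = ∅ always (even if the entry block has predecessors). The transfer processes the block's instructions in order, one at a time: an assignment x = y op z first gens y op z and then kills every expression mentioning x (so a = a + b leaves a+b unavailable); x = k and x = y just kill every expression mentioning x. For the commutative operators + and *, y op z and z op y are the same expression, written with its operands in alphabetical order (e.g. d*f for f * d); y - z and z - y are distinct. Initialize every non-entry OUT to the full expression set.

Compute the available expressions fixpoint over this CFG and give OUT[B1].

Answer: {c+c, d-f}

Trace:
Per-block solution:
  B0:   IN={}   OUT={c+c}
  B1:   IN={c+c}   OUT={c+c, d-f}
  B2:   IN={c+c, d-f}   OUT={c+c, d-f}
  B3:   IN={c+c, d-f}   OUT={b*d, c+c, d-f}
  B4:   IN={b*d, c+c, d-f}   OUT={}
  B5:   IN={}   OUT={}

Merge at B1: IN[B1] = OUT[B0] ∩ OUT[B3] = {c+c}
Applying B1's transfer function to that IN value gives OUT[B1] (row B1 above).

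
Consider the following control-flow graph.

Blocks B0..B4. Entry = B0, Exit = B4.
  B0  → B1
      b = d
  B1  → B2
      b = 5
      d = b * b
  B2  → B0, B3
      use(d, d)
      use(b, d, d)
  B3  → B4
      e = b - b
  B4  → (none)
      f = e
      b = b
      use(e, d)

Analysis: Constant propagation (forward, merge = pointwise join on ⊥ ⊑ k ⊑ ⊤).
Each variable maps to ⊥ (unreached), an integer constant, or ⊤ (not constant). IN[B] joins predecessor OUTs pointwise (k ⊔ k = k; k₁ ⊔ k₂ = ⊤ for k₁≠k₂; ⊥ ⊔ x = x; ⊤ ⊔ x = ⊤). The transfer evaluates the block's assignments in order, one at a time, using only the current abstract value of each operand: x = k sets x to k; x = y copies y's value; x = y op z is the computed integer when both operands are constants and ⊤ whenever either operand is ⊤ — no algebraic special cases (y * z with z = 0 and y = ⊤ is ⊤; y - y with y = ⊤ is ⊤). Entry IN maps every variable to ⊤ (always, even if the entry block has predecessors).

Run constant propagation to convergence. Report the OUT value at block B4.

Answer: {a: ⊤, b: 5, c: ⊤, d: 25, e: 0, f: 0}

Derivation:
Per-block solution:
  B0:  IN=(all ⊤)  OUT=(all ⊤)
  B1:  IN=(all ⊤)  OUT={b:5, d:25; rest ⊤}
  B2:  IN={b:5, d:25; rest ⊤}  OUT={b:5, d:25; rest ⊤}
  B3:  IN={b:5, d:25; rest ⊤}  OUT={b:5, d:25, e:0; rest ⊤}
  B4:  IN={b:5, d:25, e:0; rest ⊤}  OUT={b:5, d:25, e:0, f:0; rest ⊤}

Merge at B4: IN[B4] = OUT[B3] = {a: ⊤, b: 5, c: ⊤, d: 25, e: 0, f: ⊤}
Applying B4's transfer function to that IN value gives OUT[B4] (row B4 above).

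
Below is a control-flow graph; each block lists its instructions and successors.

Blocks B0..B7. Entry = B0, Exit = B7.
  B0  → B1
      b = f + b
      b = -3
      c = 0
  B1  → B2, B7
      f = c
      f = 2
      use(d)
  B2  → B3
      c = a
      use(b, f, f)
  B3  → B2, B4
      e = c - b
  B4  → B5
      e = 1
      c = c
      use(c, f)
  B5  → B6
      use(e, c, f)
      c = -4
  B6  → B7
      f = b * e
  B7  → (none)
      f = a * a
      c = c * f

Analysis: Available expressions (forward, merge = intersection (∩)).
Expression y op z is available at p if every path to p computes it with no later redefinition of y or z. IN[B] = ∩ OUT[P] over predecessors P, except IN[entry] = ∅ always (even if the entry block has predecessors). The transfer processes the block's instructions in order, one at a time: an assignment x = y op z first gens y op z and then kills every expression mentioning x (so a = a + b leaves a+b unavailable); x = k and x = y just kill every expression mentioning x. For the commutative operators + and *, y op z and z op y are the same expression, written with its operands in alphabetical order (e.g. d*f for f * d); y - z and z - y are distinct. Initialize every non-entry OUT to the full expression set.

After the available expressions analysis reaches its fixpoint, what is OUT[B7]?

Answer: {a*a}

Trace:
Per-block solution:
  B0:  IN={}  OUT={}
  B1:  IN={}  OUT={}
  B2:  IN={}  OUT={}
  B3:  IN={}  OUT={c-b}
  B4:  IN={c-b}  OUT={}
  B5:  IN={}  OUT={}
  B6:  IN={}  OUT={b*e}
  B7:  IN={}  OUT={a*a}

Merge at B7: IN[B7] = OUT[B1] ∩ OUT[B6] = {}
Applying B7's transfer function to that IN value gives OUT[B7] (row B7 above).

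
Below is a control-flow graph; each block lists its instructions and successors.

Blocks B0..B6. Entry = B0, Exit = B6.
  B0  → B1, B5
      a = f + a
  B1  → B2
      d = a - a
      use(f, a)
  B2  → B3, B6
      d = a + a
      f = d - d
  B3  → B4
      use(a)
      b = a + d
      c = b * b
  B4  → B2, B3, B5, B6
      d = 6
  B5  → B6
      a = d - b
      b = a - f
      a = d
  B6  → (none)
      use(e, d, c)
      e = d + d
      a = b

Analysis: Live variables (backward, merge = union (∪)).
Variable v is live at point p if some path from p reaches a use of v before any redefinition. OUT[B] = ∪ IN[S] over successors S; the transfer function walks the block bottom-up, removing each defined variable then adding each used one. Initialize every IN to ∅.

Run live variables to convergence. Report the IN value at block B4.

Answer: {a, b, c, e, f}

Trace:
Converged values:
  B0:  IN={a, b, c, d, e, f}  OUT={a, b, c, d, e, f}
  B1:  IN={a, b, c, e, f}  OUT={a, b, c, e}
  B2:  IN={a, b, c, e}  OUT={a, b, c, d, e, f}
  B3:  IN={a, d, e, f}  OUT={a, b, c, e, f}
  B4:  IN={a, b, c, e, f}  OUT={a, b, c, d, e, f}
  B5:  IN={b, c, d, e, f}  OUT={b, c, d, e}
  B6:  IN={b, c, d, e}  OUT={}

Merge at B4: OUT[B4] = IN[B2] ⊔ IN[B3] ⊔ IN[B5] ⊔ IN[B6] = {a, b, c, d, e, f}
Applying B4's transfer function to that OUT value gives IN[B4] (row B4 above).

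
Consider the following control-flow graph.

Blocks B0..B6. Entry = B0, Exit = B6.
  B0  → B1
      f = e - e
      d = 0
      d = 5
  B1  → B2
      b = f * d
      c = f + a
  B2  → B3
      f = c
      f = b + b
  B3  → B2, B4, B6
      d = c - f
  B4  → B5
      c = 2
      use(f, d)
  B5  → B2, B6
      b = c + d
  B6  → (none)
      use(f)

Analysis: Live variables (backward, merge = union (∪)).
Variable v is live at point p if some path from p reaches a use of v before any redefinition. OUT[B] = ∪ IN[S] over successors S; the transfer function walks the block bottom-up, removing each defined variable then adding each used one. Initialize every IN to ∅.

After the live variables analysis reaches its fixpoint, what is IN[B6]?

Converged values:
  B0: | IN={a, e} | OUT={a, d, f}
  B1: | IN={a, d, f} | OUT={b, c}
  B2: | IN={b, c} | OUT={b, c, f}
  B3: | IN={b, c, f} | OUT={b, c, d, f}
  B4: | IN={d, f} | OUT={c, d, f}
  B5: | IN={c, d, f} | OUT={b, c, f}
  B6: | IN={f} | OUT={}

B6 is the boundary node: OUT[B6] = {}
Applying B6's transfer function to that OUT value gives IN[B6] (row B6 above).

Answer: {f}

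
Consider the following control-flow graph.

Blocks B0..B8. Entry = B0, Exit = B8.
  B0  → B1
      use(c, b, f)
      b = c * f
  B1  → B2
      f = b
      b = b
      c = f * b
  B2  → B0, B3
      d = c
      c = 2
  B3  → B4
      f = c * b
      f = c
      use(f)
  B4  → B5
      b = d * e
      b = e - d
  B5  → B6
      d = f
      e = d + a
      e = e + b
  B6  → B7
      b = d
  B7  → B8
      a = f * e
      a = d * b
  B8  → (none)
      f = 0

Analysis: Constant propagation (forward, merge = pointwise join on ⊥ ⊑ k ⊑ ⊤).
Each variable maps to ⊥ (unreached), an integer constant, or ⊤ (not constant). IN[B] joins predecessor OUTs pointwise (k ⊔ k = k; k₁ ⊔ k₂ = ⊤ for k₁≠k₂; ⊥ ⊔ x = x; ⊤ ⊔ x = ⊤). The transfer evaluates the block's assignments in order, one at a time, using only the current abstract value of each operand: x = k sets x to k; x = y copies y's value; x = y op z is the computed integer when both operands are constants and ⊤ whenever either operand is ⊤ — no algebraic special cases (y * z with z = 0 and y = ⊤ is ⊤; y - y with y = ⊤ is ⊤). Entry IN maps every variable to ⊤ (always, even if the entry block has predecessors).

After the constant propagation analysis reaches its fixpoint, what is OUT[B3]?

Answer: {a: ⊤, b: ⊤, c: 2, d: ⊤, e: ⊤, f: 2}

Derivation:
Fixpoint table:
  B0: | IN=(all ⊤) | OUT=(all ⊤)
  B1: | IN=(all ⊤) | OUT=(all ⊤)
  B2: | IN=(all ⊤) | OUT={c:2; rest ⊤}
  B3: | IN={c:2; rest ⊤} | OUT={c:2, f:2; rest ⊤}
  B4: | IN={c:2, f:2; rest ⊤} | OUT={c:2, f:2; rest ⊤}
  B5: | IN={c:2, f:2; rest ⊤} | OUT={c:2, d:2, f:2; rest ⊤}
  B6: | IN={c:2, d:2, f:2; rest ⊤} | OUT={b:2, c:2, d:2, f:2; rest ⊤}
  B7: | IN={b:2, c:2, d:2, f:2; rest ⊤} | OUT={a:4, b:2, c:2, d:2, f:2; rest ⊤}
  B8: | IN={a:4, b:2, c:2, d:2, f:2; rest ⊤} | OUT={a:4, b:2, c:2, d:2, f:0; rest ⊤}

Merge at B3: IN[B3] = OUT[B2] = {a: ⊤, b: ⊤, c: 2, d: ⊤, e: ⊤, f: ⊤}
Applying B3's transfer function to that IN value gives OUT[B3] (row B3 above).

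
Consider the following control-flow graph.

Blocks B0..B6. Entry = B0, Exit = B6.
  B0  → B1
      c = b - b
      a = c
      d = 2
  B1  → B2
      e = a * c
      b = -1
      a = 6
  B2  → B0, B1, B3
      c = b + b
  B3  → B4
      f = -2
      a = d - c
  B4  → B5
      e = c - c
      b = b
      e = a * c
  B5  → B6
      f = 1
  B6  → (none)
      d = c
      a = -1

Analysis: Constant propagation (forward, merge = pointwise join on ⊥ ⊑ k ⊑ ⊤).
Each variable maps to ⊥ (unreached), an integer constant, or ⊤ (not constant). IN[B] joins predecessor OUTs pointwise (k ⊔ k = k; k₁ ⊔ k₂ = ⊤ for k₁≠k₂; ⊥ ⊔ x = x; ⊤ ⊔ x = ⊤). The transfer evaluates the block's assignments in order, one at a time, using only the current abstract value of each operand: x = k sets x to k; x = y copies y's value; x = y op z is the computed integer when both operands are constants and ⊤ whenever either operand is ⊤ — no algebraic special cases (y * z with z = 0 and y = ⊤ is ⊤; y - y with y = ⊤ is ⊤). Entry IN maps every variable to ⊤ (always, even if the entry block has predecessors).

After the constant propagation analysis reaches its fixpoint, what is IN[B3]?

Fixpoint table:
  B0:  IN=(all ⊤)  OUT={d:2; rest ⊤}
  B1:  IN={d:2; rest ⊤}  OUT={a:6, b:-1, d:2; rest ⊤}
  B2:  IN={a:6, b:-1, d:2; rest ⊤}  OUT={a:6, b:-1, c:-2, d:2; rest ⊤}
  B3:  IN={a:6, b:-1, c:-2, d:2; rest ⊤}  OUT={a:4, b:-1, c:-2, d:2, f:-2; rest ⊤}
  B4:  IN={a:4, b:-1, c:-2, d:2, f:-2; rest ⊤}  OUT={a:4, b:-1, c:-2, d:2, e:-8, f:-2; rest ⊤}
  B5:  IN={a:4, b:-1, c:-2, d:2, e:-8, f:-2; rest ⊤}  OUT={a:4, b:-1, c:-2, d:2, e:-8, f:1; rest ⊤}
  B6:  IN={a:4, b:-1, c:-2, d:2, e:-8, f:1; rest ⊤}  OUT={a:-1, b:-1, c:-2, d:-2, e:-8, f:1; rest ⊤}

Merge at B3: IN[B3] = OUT[B2] = {a: 6, b: -1, c: -2, d: 2, e: ⊤, f: ⊤}

Answer: {a: 6, b: -1, c: -2, d: 2, e: ⊤, f: ⊤}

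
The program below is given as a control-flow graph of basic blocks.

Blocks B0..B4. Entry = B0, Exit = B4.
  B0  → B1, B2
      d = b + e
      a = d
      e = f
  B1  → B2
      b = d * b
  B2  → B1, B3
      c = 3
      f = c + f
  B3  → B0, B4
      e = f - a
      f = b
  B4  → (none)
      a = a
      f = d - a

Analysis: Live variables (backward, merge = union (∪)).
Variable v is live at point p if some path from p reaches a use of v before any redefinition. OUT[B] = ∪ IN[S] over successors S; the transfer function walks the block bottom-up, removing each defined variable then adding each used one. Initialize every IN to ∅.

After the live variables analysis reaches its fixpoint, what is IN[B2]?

Converged values:
  B0: | IN={b, e, f} | OUT={a, b, d, f}
  B1: | IN={a, b, d, f} | OUT={a, b, d, f}
  B2: | IN={a, b, d, f} | OUT={a, b, d, f}
  B3: | IN={a, b, d, f} | OUT={a, b, d, e, f}
  B4: | IN={a, d} | OUT={}

Merge at B2: OUT[B2] = IN[B1] ⊔ IN[B3] = {a, b, d, f}
Applying B2's transfer function to that OUT value gives IN[B2] (row B2 above).

Answer: {a, b, d, f}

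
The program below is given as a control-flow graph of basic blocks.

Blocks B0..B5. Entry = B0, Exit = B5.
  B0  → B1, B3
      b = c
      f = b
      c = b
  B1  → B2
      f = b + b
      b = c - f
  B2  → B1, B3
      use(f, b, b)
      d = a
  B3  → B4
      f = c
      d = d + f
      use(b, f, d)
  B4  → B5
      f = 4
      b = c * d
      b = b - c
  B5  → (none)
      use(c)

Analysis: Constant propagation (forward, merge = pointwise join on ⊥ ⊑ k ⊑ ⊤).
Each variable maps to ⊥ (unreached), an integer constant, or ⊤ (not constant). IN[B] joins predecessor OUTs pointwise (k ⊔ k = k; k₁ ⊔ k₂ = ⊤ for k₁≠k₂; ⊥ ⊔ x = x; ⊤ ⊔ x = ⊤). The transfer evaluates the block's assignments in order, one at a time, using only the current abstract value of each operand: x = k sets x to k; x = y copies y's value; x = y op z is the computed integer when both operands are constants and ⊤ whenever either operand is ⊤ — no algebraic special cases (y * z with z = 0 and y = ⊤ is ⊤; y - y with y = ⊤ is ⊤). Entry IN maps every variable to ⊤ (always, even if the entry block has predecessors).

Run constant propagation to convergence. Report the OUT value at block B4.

Answer: {a: ⊤, b: ⊤, c: ⊤, d: ⊤, e: ⊤, f: 4}

Derivation:
Fixpoint table:
  B0:  IN=(all ⊤)  OUT=(all ⊤)
  B1:  IN=(all ⊤)  OUT=(all ⊤)
  B2:  IN=(all ⊤)  OUT=(all ⊤)
  B3:  IN=(all ⊤)  OUT=(all ⊤)
  B4:  IN=(all ⊤)  OUT={f:4; rest ⊤}
  B5:  IN={f:4; rest ⊤}  OUT={f:4; rest ⊤}

Merge at B4: IN[B4] = OUT[B3] = {a: ⊤, b: ⊤, c: ⊤, d: ⊤, e: ⊤, f: ⊤}
Applying B4's transfer function to that IN value gives OUT[B4] (row B4 above).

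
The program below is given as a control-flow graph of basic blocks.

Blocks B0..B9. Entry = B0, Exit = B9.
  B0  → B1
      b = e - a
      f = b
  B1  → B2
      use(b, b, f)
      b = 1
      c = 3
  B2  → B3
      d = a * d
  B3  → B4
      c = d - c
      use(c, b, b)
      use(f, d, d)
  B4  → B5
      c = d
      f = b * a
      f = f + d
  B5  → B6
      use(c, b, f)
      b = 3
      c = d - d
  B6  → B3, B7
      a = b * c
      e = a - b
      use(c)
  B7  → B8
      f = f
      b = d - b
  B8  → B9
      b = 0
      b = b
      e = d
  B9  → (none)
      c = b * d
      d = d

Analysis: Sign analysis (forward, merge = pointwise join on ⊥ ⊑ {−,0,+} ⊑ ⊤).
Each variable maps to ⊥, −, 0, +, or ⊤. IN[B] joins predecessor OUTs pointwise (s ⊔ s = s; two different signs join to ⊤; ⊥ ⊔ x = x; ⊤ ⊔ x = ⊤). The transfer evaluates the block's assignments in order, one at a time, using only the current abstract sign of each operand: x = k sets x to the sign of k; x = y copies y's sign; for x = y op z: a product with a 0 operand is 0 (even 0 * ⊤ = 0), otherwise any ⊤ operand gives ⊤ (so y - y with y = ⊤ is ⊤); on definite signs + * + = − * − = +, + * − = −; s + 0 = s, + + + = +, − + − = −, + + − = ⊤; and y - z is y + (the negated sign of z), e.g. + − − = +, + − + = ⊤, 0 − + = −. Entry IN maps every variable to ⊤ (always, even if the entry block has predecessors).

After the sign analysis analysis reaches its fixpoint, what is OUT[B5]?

Fixpoint table:
  B0: | IN=(all ⊤) | OUT=(all ⊤)
  B1: | IN=(all ⊤) | OUT={b:+, c:+; rest ⊤}
  B2: | IN={b:+, c:+; rest ⊤} | OUT={b:+, c:+; rest ⊤}
  B3: | IN={b:+; rest ⊤} | OUT={b:+; rest ⊤}
  B4: | IN={b:+; rest ⊤} | OUT={b:+; rest ⊤}
  B5: | IN={b:+; rest ⊤} | OUT={b:+; rest ⊤}
  B6: | IN={b:+; rest ⊤} | OUT={b:+; rest ⊤}
  B7: | IN={b:+; rest ⊤} | OUT=(all ⊤)
  B8: | IN=(all ⊤) | OUT={b:0; rest ⊤}
  B9: | IN={b:0; rest ⊤} | OUT={b:0, c:0; rest ⊤}

Merge at B5: IN[B5] = OUT[B4] = {a: ⊤, b: +, c: ⊤, d: ⊤, e: ⊤, f: ⊤}
Applying B5's transfer function to that IN value gives OUT[B5] (row B5 above).

Answer: {a: ⊤, b: +, c: ⊤, d: ⊤, e: ⊤, f: ⊤}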